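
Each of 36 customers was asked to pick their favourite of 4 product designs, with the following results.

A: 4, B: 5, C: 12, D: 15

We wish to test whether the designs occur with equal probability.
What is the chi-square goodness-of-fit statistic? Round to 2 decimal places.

9.56

Expected count for each of the 4 categories: 36/4 = 9.
cat         O        E   (O−E)²/E
A           4        9      2.778
B           5        9      1.778
C          12        9      1.000
D          15        9      4.000
Sum = 9.56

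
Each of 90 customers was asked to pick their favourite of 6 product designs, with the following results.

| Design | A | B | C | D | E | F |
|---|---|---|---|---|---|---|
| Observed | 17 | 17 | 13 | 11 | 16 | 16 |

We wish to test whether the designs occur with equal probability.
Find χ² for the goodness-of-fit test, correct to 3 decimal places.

2.000

Under H₀ each category has probability 1/6, so each expected count is 90/6 = 15.
A: (17 − 15)²/15 = 4/15 = 0.2667
B: (17 − 15)²/15 = 4/15 = 0.2667
C: (13 − 15)²/15 = 4/15 = 0.2667
D: (11 − 15)²/15 = 16/15 = 1.0667
E: (16 − 15)²/15 = 1/15 = 0.0667
F: (16 − 15)²/15 = 1/15 = 0.0667
Sum = 2.000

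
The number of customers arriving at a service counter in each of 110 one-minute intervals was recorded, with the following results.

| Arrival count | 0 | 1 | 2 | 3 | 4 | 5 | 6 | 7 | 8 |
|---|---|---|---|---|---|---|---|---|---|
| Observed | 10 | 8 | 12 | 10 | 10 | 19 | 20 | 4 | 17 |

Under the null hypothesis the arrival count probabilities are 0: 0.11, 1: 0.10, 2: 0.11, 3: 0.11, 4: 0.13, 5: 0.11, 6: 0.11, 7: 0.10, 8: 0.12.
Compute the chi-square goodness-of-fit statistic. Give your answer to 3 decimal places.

Expected counts E_i = n·p_i: 110×0.11 = 12.1, 110×0.10 = 11, 110×0.11 = 12.1, 110×0.11 = 12.1, 110×0.13 = 14.3, 110×0.11 = 12.1, 110×0.11 = 12.1, 110×0.10 = 11, 110×0.12 = 13.2.
0: (10 − 12.1)²/12.1 = 4.41/12.1 = 0.3645
1: (8 − 11)²/11 = 9/11 = 0.8182
2: (12 − 12.1)²/12.1 = 0.01/12.1 = 0.0008
3: (10 − 12.1)²/12.1 = 4.41/12.1 = 0.3645
4: (10 − 14.3)²/14.3 = 18.49/14.3 = 1.2930
5: (19 − 12.1)²/12.1 = 47.61/12.1 = 3.9347
6: (20 − 12.1)²/12.1 = 62.41/12.1 = 5.1579
7: (4 − 11)²/11 = 49/11 = 4.4545
8: (17 − 13.2)²/13.2 = 14.44/13.2 = 1.0939
Sum = 17.482

17.482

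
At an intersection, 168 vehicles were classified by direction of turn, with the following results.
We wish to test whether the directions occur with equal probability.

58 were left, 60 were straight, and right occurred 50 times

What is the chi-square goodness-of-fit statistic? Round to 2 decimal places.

1.00

Under H₀ each category has probability 1/3, so each expected count is 168/3 = 56.
left: (58 − 56)²/56 = 4/56 = 0.071
straight: (60 − 56)²/56 = 16/56 = 0.286
right: (50 − 56)²/56 = 36/56 = 0.643
Sum = 1.00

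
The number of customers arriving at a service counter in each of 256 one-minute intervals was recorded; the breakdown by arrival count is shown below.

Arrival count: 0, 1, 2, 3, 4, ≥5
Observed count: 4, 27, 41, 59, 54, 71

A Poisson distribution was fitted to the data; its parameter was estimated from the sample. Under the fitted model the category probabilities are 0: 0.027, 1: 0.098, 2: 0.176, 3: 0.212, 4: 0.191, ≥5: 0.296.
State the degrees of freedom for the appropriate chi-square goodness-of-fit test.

There are k = 6 categories and 1 parameter estimated from the data, so df = 6 − 1 − 1 = 4.

4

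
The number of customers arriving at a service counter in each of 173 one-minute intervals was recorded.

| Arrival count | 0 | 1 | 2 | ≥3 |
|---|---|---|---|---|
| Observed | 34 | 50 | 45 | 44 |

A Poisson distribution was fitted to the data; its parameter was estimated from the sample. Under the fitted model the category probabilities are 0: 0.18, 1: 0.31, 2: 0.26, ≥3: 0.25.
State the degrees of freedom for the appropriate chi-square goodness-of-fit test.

2

There are k = 4 categories and 1 parameter estimated from the data, so df = 4 − 1 − 1 = 2.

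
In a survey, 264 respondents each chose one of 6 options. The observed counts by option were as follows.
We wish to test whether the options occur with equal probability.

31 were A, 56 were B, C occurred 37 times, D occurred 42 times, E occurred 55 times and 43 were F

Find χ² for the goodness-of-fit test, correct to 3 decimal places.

11.091

Expected count for each of the 6 categories: 264/6 = 44.
cat         O        E   (O−E)²/E
A          31       44     3.8409
B          56       44     3.2727
C          37       44     1.1136
D          42       44     0.0909
E          55       44     2.7500
F          43       44     0.0227
Sum = 11.091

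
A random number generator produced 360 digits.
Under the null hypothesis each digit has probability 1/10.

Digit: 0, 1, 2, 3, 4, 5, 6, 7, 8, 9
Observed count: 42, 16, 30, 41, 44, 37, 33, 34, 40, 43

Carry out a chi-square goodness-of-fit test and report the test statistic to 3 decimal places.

Under H₀ each category has probability 1/10, so each expected count is 360/10 = 36.
cat         O        E   (O−E)²/E
0          42       36     1.0000
1          16       36    11.1111
2          30       36     1.0000
3          41       36     0.6944
4          44       36     1.7778
5          37       36     0.0278
6          33       36     0.2500
7          34       36     0.1111
8          40       36     0.4444
9          43       36     1.3611
Sum = 17.778

17.778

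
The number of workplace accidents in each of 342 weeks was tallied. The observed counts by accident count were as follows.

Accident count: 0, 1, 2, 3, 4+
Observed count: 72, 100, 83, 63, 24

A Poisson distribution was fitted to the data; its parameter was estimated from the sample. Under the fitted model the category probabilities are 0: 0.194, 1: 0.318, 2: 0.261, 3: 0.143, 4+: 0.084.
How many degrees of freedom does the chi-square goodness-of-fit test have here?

3

There are k = 5 categories and 1 parameter estimated from the data, so df = 5 − 1 − 1 = 3.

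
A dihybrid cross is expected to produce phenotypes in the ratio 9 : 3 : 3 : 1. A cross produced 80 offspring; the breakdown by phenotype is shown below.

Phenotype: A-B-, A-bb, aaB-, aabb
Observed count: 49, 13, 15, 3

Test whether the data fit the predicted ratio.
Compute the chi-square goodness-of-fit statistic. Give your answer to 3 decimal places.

1.422

Ratio total = 16. Expected counts: 80×9/16 = 45, 80×3/16 = 15, 80×3/16 = 15, 80×1/16 = 5.
A-B-: (49 − 45)²/45 = 16/45 = 0.3556
A-bb: (13 − 15)²/15 = 4/15 = 0.2667
aaB-: (15 − 15)²/15 = 0/15 = 0.0000
aabb: (3 − 5)²/5 = 4/5 = 0.8000
Sum = 1.422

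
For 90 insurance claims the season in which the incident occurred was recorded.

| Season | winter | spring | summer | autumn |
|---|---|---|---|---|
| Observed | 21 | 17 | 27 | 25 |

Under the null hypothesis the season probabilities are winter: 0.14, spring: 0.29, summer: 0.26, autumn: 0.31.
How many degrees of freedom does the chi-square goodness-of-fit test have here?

There are k = 4 categories and no parameters were estimated from the data, so df = 4 − 1 = 3.

3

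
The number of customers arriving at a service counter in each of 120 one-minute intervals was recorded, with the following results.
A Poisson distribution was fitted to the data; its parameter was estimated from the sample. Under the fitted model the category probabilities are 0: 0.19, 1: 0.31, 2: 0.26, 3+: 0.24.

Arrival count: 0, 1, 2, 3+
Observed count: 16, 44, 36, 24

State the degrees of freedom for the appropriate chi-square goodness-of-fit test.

There are k = 4 categories and 1 parameter estimated from the data, so df = 4 − 1 − 1 = 2.

2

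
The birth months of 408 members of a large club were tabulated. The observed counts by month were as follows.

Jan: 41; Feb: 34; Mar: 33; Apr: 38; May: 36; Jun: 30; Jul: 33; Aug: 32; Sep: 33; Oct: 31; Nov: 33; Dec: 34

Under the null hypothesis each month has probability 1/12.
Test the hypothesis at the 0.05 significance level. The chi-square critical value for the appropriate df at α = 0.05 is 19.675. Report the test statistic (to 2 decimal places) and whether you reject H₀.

Under H₀ each category has probability 1/12, so each expected count is 408/12 = 34.
χ² = (41−34)²/34 + (34−34)²/34 + (33−34)²/34 + (38−34)²/34 + (36−34)²/34 + (30−34)²/34 + (33−34)²/34 + (32−34)²/34 + (33−34)²/34 + (31−34)²/34 + (33−34)²/34 + (34−34)²/34
   = 1.441 + 0.000 + 0.029 + 0.471 + 0.118 + 0.471 + 0.029 + 0.118 + 0.029 + 0.265 + 0.029 + 0.000
Sum = 3.00
df = 11. Since 3.00 < 19.675, we do not reject H₀.

3.00; do not reject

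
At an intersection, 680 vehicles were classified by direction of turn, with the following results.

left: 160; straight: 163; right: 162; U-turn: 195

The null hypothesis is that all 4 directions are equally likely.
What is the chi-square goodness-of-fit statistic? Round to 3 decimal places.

Expected count for each of the 4 categories: 680/4 = 170.
χ² = (160−170)²/170 + (163−170)²/170 + (162−170)²/170 + (195−170)²/170
   = 0.5882 + 0.2882 + 0.3765 + 3.6765
Sum = 4.929

4.929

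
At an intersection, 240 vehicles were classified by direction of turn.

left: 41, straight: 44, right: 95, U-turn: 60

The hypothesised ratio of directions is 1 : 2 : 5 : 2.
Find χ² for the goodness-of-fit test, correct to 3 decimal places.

Ratio total = 10. Expected counts: 240×1/10 = 24, 240×2/10 = 48, 240×5/10 = 120, 240×2/10 = 48.
left: (41 − 24)²/24 = 289/24 = 12.0417
straight: (44 − 48)²/48 = 16/48 = 0.3333
right: (95 − 120)²/120 = 625/120 = 5.2083
U-turn: (60 − 48)²/48 = 144/48 = 3.0000
Sum = 20.583

20.583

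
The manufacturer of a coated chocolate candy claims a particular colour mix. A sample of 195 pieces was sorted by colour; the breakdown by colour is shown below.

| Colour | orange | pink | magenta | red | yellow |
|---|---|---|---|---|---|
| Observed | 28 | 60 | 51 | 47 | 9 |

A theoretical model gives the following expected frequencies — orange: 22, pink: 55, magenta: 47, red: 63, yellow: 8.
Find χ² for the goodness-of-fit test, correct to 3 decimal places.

6.620

χ² = (28−22)²/22 + (60−55)²/55 + (51−47)²/47 + (47−63)²/63 + (9−8)²/8
   = 1.6364 + 0.4545 + 0.3404 + 4.0635 + 0.1250
Sum = 6.620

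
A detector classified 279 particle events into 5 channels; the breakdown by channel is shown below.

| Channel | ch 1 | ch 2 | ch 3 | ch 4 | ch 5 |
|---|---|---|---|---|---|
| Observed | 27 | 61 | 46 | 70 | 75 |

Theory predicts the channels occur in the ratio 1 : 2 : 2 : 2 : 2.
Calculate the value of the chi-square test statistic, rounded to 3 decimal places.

8.419

Ratio total = 9. Expected counts: 279×1/9 = 31, 279×2/9 = 62, 279×2/9 = 62, 279×2/9 = 62, 279×2/9 = 62.
χ² = (27−31)²/31 + (61−62)²/62 + (46−62)²/62 + (70−62)²/62 + (75−62)²/62
   = 0.5161 + 0.0161 + 4.1290 + 1.0323 + 2.7258
Sum = 8.419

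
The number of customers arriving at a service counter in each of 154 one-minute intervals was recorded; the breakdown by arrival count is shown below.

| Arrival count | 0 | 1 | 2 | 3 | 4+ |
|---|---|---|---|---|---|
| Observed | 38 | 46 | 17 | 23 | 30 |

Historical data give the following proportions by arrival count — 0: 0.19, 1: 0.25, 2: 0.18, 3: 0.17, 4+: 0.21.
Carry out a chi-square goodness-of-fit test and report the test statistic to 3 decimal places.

Expected counts E_i = n·p_i: 154×0.19 = 29.26, 154×0.25 = 38.5, 154×0.18 = 27.72, 154×0.17 = 26.18, 154×0.21 = 32.34.
χ² = (38−29.26)²/29.26 + (46−38.5)²/38.5 + (17−27.72)²/27.72 + (23−26.18)²/26.18 + (30−32.34)²/32.34
   = 2.6106 + 1.4610 + 4.1457 + 0.3863 + 0.1693
Sum = 8.773

8.773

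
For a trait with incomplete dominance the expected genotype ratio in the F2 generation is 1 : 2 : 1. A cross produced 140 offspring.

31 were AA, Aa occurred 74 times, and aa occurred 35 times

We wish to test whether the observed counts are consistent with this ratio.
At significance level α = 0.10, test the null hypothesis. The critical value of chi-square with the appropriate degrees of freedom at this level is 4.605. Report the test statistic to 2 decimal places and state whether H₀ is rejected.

Ratio total = 4. Expected counts: 140×1/4 = 35, 140×2/4 = 70, 140×1/4 = 35.
AA: (31 − 35)²/35 = 16/35 = 0.457
Aa: (74 − 70)²/70 = 16/70 = 0.229
aa: (35 − 35)²/35 = 0/35 = 0.000
Sum = 0.69
df = 2. Since 0.69 < 4.605, we do not reject H₀.

0.69; do not reject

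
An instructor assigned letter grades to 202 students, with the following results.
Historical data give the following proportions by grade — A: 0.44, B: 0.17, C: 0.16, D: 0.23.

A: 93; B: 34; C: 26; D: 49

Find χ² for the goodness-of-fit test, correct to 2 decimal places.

1.57

Expected counts E_i = n·p_i: 202×0.44 = 88.88, 202×0.17 = 34.34, 202×0.16 = 32.32, 202×0.23 = 46.46.
cat         O        E   (O−E)²/E
A          93    88.88      0.191
B          34    34.34      0.003
C          26    32.32      1.236
D          49    46.46      0.139
Sum = 1.57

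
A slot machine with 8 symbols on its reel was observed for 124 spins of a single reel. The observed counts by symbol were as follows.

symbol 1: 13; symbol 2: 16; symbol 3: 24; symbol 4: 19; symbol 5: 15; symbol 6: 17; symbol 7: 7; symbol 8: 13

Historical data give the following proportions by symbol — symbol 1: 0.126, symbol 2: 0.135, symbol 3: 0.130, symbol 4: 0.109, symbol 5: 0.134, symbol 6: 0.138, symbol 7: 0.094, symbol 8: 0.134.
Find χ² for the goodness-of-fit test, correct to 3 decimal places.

9.355

Expected counts E_i = n·p_i: 124×0.126 = 15.624, 124×0.135 = 16.74, 124×0.130 = 16.12, 124×0.109 = 13.516, 124×0.134 = 16.616, 124×0.138 = 17.112, 124×0.094 = 11.656, 124×0.134 = 16.616.
symbol 1: (13 − 15.624)²/15.624 = 6.885376/15.624 = 0.4407
symbol 2: (16 − 16.74)²/16.74 = 0.5476/16.74 = 0.0327
symbol 3: (24 − 16.12)²/16.12 = 62.0944/16.12 = 3.8520
symbol 4: (19 − 13.516)²/13.516 = 30.074256/13.516 = 2.2251
symbol 5: (15 − 16.616)²/16.616 = 2.611456/16.616 = 0.1572
symbol 6: (17 − 17.112)²/17.112 = 0.012544/17.112 = 0.0007
symbol 7: (7 − 11.656)²/11.656 = 21.678336/11.656 = 1.8598
symbol 8: (13 − 16.616)²/16.616 = 13.075456/16.616 = 0.7869
Sum = 9.355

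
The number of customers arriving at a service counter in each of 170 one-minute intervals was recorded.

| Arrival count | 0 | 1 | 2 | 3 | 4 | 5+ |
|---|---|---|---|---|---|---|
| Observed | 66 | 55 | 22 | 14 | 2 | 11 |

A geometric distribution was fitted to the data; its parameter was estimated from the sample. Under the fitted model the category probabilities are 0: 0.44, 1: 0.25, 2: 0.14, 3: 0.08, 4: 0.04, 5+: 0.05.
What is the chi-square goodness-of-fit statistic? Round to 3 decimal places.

8.983

Expected counts E_i = n·p_i: 170×0.44 = 74.8, 170×0.25 = 42.5, 170×0.14 = 23.8, 170×0.08 = 13.6, 170×0.04 = 6.8, 170×0.05 = 8.5.
χ² = (66−74.8)²/74.8 + (55−42.5)²/42.5 + (22−23.8)²/23.8 + (14−13.6)²/13.6 + (2−6.8)²/6.8 + (11−8.5)²/8.5
   = 1.0353 + 3.6765 + 0.1361 + 0.0118 + 3.3882 + 0.7353
Sum = 8.983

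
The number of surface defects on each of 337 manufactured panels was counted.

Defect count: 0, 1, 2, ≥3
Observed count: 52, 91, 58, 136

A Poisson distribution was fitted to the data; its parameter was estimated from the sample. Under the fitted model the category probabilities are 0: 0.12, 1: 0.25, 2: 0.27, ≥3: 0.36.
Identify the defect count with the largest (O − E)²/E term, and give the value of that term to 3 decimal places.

Expected counts E_i = n·p_i: 337×0.12 = 40.44, 337×0.25 = 84.25, 337×0.27 = 90.99, 337×0.36 = 121.32.
0: (52 − 40.44)²/40.44 = 133.6336/40.44 = 3.3045
1: (91 − 84.25)²/84.25 = 45.5625/84.25 = 0.5408
2: (58 − 90.99)²/90.99 = 1088.3401/90.99 = 11.9611
≥3: (136 − 121.32)²/121.32 = 215.5024/121.32 = 1.7763
The largest term is for 2: 11.961.

2, 11.961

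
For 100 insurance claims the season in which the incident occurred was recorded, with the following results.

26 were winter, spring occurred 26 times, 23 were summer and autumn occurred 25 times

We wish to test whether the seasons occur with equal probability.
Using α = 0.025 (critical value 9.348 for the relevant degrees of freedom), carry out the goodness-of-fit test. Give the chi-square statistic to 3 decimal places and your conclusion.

Expected count for each of the 4 categories: 100/4 = 25.
χ² = (26−25)²/25 + (26−25)²/25 + (23−25)²/25 + (25−25)²/25
   = 0.0400 + 0.0400 + 0.1600 + 0.0000
Sum = 0.240
df = 3. Since 0.240 < 9.348, we do not reject H₀.

0.240; do not reject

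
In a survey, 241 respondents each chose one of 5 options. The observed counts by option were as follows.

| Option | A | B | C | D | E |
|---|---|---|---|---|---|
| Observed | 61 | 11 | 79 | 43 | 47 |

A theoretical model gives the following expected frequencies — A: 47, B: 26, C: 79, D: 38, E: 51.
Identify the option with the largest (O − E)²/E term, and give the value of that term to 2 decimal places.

cat         O        E   (O−E)²/E
A          61       47      4.170
B          11       26      8.654
C          79       79      0.000
D          43       38      0.658
E          47       51      0.314
The largest term is for B: 8.65.

B, 8.65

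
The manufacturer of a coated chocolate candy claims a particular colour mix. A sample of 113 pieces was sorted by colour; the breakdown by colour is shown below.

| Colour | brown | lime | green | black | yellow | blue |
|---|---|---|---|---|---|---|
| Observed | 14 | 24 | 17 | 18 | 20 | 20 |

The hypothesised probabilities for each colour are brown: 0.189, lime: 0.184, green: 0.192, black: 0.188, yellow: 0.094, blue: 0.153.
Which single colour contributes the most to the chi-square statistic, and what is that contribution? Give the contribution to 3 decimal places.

yellow, 8.280

Expected counts E_i = n·p_i: 113×0.189 = 21.357, 113×0.184 = 20.792, 113×0.192 = 21.696, 113×0.188 = 21.244, 113×0.094 = 10.622, 113×0.153 = 17.289.
brown: (14 − 21.357)²/21.357 = 54.125449/21.357 = 2.5343
lime: (24 − 20.792)²/20.792 = 10.291264/20.792 = 0.4950
green: (17 − 21.696)²/21.696 = 22.052416/21.696 = 1.0164
black: (18 − 21.244)²/21.244 = 10.523536/21.244 = 0.4954
yellow: (20 − 10.622)²/10.622 = 87.946884/10.622 = 8.2797
blue: (20 − 17.289)²/17.289 = 7.349521/17.289 = 0.4251
The largest term is for yellow: 8.280.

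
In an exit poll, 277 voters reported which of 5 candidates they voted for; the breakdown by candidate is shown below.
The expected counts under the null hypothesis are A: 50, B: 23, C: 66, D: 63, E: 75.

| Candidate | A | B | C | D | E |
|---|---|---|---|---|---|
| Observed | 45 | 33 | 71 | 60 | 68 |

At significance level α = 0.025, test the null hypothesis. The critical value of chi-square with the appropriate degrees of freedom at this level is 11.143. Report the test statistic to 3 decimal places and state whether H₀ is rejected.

6.023; do not reject

cat         O        E   (O−E)²/E
A          45       50     0.5000
B          33       23     4.3478
C          71       66     0.3788
D          60       63     0.1429
E          68       75     0.6533
Sum = 6.023
df = 4. Since 6.023 < 11.143, we do not reject H₀.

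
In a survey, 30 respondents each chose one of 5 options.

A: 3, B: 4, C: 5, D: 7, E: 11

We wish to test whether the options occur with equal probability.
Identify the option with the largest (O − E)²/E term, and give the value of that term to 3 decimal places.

Under H₀ each category has probability 1/5, so each expected count is 30/5 = 6.
χ² = (3−6)²/6 + (4−6)²/6 + (5−6)²/6 + (7−6)²/6 + (11−6)²/6
   = 1.5000 + 0.6667 + 0.1667 + 0.1667 + 4.1667
The largest term is for E: 4.167.

E, 4.167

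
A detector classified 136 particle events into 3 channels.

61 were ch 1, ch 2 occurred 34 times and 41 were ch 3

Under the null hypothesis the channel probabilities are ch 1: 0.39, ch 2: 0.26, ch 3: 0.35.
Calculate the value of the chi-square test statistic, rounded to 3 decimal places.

Expected counts E_i = n·p_i: 136×0.39 = 53.04, 136×0.26 = 35.36, 136×0.35 = 47.6.
cat         O        E   (O−E)²/E
ch 1       61    53.04     1.1946
ch 2       34    35.36     0.0523
ch 3       41     47.6     0.9151
Sum = 2.162

2.162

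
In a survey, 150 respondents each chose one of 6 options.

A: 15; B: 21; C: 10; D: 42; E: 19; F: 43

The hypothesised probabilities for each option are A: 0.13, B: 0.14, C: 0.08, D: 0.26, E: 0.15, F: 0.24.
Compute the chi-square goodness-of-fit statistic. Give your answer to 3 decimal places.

Expected counts E_i = n·p_i: 150×0.13 = 19.5, 150×0.14 = 21, 150×0.08 = 12, 150×0.26 = 39, 150×0.15 = 22.5, 150×0.24 = 36.
cat         O        E   (O−E)²/E
A          15     19.5     1.0385
B          21       21     0.0000
C          10       12     0.3333
D          42       39     0.2308
E          19     22.5     0.5444
F          43       36     1.3611
Sum = 3.508

3.508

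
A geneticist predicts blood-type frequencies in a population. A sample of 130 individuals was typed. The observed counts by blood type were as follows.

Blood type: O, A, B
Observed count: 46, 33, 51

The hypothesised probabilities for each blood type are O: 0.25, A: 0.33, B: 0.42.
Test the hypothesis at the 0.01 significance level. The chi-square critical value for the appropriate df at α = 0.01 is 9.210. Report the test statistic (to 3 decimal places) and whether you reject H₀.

8.130; do not reject

Expected counts E_i = n·p_i: 130×0.25 = 32.5, 130×0.33 = 42.9, 130×0.42 = 54.6.
χ² = (46−32.5)²/32.5 + (33−42.9)²/42.9 + (51−54.6)²/54.6
   = 5.6077 + 2.2846 + 0.2374
Sum = 8.130
df = 2. Since 8.130 < 9.210, we do not reject H₀.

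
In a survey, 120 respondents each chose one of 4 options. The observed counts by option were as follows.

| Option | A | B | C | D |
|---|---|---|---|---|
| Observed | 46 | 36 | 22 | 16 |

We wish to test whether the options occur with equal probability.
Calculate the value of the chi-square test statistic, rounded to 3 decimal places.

18.400

Under H₀ each category has probability 1/4, so each expected count is 120/4 = 30.
A: (46 − 30)²/30 = 256/30 = 8.5333
B: (36 − 30)²/30 = 36/30 = 1.2000
C: (22 − 30)²/30 = 64/30 = 2.1333
D: (16 − 30)²/30 = 196/30 = 6.5333
Sum = 18.400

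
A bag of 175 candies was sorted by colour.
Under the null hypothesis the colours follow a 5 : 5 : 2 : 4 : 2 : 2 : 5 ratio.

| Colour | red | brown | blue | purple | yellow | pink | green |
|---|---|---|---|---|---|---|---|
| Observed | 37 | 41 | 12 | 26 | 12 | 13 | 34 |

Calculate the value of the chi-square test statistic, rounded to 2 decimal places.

1.96

Ratio total = 25. Expected counts: 175×5/25 = 35, 175×5/25 = 35, 175×2/25 = 14, 175×4/25 = 28, 175×2/25 = 14, 175×2/25 = 14, 175×5/25 = 35.
cat         O        E   (O−E)²/E
red        37       35      0.114
brown      41       35      1.029
blue       12       14      0.286
purple     26       28      0.143
yellow     12       14      0.286
pink       13       14      0.071
green      34       35      0.029
Sum = 1.96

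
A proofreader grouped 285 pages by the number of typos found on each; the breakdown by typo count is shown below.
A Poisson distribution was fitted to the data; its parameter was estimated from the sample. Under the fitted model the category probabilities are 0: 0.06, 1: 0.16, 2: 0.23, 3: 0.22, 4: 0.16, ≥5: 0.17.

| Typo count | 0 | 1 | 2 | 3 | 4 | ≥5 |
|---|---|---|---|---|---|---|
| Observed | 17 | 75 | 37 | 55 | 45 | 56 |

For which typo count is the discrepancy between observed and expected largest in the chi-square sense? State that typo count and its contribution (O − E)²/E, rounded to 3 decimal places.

Expected counts E_i = n·p_i: 285×0.06 = 17.1, 285×0.16 = 45.6, 285×0.23 = 65.55, 285×0.22 = 62.7, 285×0.16 = 45.6, 285×0.17 = 48.45.
cat         O        E   (O−E)²/E
0          17     17.1     0.0006
1          75     45.6    18.9553
2          37    65.55    12.4348
3          55     62.7     0.9456
4          45     45.6     0.0079
≥5         56    48.45     1.1765
The largest term is for 1: 18.955.

1, 18.955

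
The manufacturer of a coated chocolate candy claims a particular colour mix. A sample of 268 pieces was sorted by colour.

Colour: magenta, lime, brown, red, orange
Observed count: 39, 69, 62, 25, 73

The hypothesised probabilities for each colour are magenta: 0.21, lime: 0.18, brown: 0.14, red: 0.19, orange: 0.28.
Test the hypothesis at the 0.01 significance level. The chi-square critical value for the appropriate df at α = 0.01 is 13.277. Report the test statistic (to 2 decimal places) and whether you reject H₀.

43.46; reject

Expected counts E_i = n·p_i: 268×0.21 = 56.28, 268×0.18 = 48.24, 268×0.14 = 37.52, 268×0.19 = 50.92, 268×0.28 = 75.04.
cat          O        E   (O−E)²/E
magenta     39    56.28      5.306
lime        69    48.24      8.934
brown       62    37.52     15.972
red         25    50.92     13.194
orange      73    75.04      0.055
Sum = 43.46
df = 4. Since 43.46 > 13.277, we reject H₀.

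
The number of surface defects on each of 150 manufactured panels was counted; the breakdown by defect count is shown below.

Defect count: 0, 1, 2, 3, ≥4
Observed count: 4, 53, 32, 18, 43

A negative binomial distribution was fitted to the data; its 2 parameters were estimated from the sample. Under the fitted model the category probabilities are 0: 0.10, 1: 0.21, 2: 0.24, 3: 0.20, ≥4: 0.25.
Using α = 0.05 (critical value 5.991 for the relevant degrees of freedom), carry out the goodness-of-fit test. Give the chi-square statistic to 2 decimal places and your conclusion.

Expected counts E_i = n·p_i: 150×0.10 = 15, 150×0.21 = 31.5, 150×0.24 = 36, 150×0.20 = 30, 150×0.25 = 37.5.
χ² = (4−15)²/15 + (53−31.5)²/31.5 + (32−36)²/36 + (18−30)²/30 + (43−37.5)²/37.5
   = 8.067 + 14.675 + 0.444 + 4.800 + 0.807
Sum = 28.79
df = 2. Since 28.79 > 5.991, we reject H₀.

28.79; reject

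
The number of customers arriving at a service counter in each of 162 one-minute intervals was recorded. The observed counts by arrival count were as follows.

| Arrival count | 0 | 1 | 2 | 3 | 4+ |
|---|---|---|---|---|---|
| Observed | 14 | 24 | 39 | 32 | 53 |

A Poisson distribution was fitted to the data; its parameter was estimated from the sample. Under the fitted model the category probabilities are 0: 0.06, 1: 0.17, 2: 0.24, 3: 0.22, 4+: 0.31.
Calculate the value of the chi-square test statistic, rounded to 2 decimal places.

2.87

Expected counts E_i = n·p_i: 162×0.06 = 9.72, 162×0.17 = 27.54, 162×0.24 = 38.88, 162×0.22 = 35.64, 162×0.31 = 50.22.
χ² = (14−9.72)²/9.72 + (24−27.54)²/27.54 + (39−38.88)²/38.88 + (32−35.64)²/35.64 + (53−50.22)²/50.22
   = 1.885 + 0.455 + 0.000 + 0.372 + 0.154
Sum = 2.87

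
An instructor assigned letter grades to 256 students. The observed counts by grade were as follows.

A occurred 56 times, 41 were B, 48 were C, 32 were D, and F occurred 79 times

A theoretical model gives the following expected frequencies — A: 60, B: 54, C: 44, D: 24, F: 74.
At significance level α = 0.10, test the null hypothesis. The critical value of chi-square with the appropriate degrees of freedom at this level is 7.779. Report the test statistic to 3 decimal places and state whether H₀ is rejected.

6.764; do not reject

A: (56 − 60)²/60 = 16/60 = 0.2667
B: (41 − 54)²/54 = 169/54 = 3.1296
C: (48 − 44)²/44 = 16/44 = 0.3636
D: (32 − 24)²/24 = 64/24 = 2.6667
F: (79 − 74)²/74 = 25/74 = 0.3378
Sum = 6.764
df = 4. Since 6.764 < 7.779, we do not reject H₀.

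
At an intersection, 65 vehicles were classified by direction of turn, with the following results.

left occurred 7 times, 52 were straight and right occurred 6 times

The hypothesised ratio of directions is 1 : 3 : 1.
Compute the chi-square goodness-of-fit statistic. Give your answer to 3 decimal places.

10.872

Ratio total = 5. Expected counts: 65×1/5 = 13, 65×3/5 = 39, 65×1/5 = 13.
cat           O        E   (O−E)²/E
left          7       13     2.7692
straight     52       39     4.3333
right         6       13     3.7692
Sum = 10.872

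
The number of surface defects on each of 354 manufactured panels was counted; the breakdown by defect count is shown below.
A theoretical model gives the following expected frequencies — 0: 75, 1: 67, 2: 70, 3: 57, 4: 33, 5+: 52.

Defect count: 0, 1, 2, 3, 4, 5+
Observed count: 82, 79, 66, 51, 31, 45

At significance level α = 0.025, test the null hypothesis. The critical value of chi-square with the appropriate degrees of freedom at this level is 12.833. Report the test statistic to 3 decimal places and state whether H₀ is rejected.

χ² = (82−75)²/75 + (79−67)²/67 + (66−70)²/70 + (51−57)²/57 + (31−33)²/33 + (45−52)²/52
   = 0.6533 + 2.1493 + 0.2286 + 0.6316 + 0.1212 + 0.9423
Sum = 4.726
df = 5. Since 4.726 < 12.833, we do not reject H₀.

4.726; do not reject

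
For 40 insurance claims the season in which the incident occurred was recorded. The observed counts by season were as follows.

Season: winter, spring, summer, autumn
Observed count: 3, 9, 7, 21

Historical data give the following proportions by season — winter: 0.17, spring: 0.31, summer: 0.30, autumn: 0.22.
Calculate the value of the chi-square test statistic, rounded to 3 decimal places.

22.053

Expected counts E_i = n·p_i: 40×0.17 = 6.8, 40×0.31 = 12.4, 40×0.30 = 12, 40×0.22 = 8.8.
winter: (3 − 6.8)²/6.8 = 14.44/6.8 = 2.1235
spring: (9 − 12.4)²/12.4 = 11.56/12.4 = 0.9323
summer: (7 − 12)²/12 = 25/12 = 2.0833
autumn: (21 − 8.8)²/8.8 = 148.84/8.8 = 16.9136
Sum = 22.053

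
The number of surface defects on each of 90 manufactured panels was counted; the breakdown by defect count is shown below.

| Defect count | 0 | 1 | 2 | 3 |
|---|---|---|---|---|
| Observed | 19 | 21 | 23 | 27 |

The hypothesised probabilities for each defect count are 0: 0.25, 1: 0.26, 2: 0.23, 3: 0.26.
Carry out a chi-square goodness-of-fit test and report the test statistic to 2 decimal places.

Expected counts E_i = n·p_i: 90×0.25 = 22.5, 90×0.26 = 23.4, 90×0.23 = 20.7, 90×0.26 = 23.4.
χ² = (19−22.5)²/22.5 + (21−23.4)²/23.4 + (23−20.7)²/20.7 + (27−23.4)²/23.4
   = 0.544 + 0.246 + 0.256 + 0.554
Sum = 1.60

1.60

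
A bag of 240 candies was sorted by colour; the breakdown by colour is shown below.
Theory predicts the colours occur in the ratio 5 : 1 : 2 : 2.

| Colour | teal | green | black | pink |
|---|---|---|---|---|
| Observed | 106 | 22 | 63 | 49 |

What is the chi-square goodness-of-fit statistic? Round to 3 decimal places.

6.508

Ratio total = 10. Expected counts: 240×5/10 = 120, 240×1/10 = 24, 240×2/10 = 48, 240×2/10 = 48.
cat         O        E   (O−E)²/E
teal      106      120     1.6333
green      22       24     0.1667
black      63       48     4.6875
pink       49       48     0.0208
Sum = 6.508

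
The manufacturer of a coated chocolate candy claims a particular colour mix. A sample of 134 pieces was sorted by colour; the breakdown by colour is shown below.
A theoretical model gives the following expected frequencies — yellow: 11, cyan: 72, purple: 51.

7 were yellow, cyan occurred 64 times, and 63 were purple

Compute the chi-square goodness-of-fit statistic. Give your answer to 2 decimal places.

χ² = (7−11)²/11 + (64−72)²/72 + (63−51)²/51
   = 1.455 + 0.889 + 2.824
Sum = 5.17

5.17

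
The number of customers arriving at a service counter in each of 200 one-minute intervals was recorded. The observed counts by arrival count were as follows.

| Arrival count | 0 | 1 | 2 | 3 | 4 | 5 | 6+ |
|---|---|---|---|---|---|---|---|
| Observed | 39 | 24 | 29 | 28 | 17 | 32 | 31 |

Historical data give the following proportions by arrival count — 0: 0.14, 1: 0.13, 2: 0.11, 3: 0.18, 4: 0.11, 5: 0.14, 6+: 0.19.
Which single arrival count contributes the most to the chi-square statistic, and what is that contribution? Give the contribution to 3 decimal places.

Expected counts E_i = n·p_i: 200×0.14 = 28, 200×0.13 = 26, 200×0.11 = 22, 200×0.18 = 36, 200×0.11 = 22, 200×0.14 = 28, 200×0.19 = 38.
χ² = (39−28)²/28 + (24−26)²/26 + (29−22)²/22 + (28−36)²/36 + (17−22)²/22 + (32−28)²/28 + (31−38)²/38
   = 4.3214 + 0.1538 + 2.2273 + 1.7778 + 1.1364 + 0.5714 + 1.2895
The largest term is for 0: 4.321.

0, 4.321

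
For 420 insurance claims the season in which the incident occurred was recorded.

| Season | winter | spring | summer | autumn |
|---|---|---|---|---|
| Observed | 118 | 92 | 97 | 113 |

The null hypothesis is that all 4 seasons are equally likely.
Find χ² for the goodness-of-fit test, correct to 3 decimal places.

4.438

Under H₀ each category has probability 1/4, so each expected count is 420/4 = 105.
cat         O        E   (O−E)²/E
winter    118      105     1.6095
spring     92      105     1.6095
summer     97      105     0.6095
autumn    113      105     0.6095
Sum = 4.438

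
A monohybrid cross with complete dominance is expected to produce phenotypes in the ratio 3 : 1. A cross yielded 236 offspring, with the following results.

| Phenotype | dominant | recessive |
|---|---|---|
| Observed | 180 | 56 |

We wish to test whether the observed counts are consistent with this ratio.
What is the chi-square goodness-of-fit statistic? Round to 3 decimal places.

Ratio total = 4. Expected counts: 236×3/4 = 177, 236×1/4 = 59.
dominant: (180 − 177)²/177 = 9/177 = 0.0508
recessive: (56 − 59)²/59 = 9/59 = 0.1525
Sum = 0.203

0.203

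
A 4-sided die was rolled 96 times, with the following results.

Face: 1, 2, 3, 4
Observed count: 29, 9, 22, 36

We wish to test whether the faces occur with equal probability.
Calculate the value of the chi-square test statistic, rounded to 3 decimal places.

16.583

Under H₀ each category has probability 1/4, so each expected count is 96/4 = 24.
1: (29 − 24)²/24 = 25/24 = 1.0417
2: (9 − 24)²/24 = 225/24 = 9.3750
3: (22 − 24)²/24 = 4/24 = 0.1667
4: (36 − 24)²/24 = 144/24 = 6.0000
Sum = 16.583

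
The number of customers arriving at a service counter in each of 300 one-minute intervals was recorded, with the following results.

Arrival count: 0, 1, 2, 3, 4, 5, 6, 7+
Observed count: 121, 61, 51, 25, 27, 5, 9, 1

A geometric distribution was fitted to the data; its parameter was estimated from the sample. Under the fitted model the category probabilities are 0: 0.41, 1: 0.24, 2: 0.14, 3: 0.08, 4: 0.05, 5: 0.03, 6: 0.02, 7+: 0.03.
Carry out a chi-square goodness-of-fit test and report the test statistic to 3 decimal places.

23.672

Expected counts E_i = n·p_i: 300×0.41 = 123, 300×0.24 = 72, 300×0.14 = 42, 300×0.08 = 24, 300×0.05 = 15, 300×0.03 = 9, 300×0.02 = 6, 300×0.03 = 9.
0: (121 − 123)²/123 = 4/123 = 0.0325
1: (61 − 72)²/72 = 121/72 = 1.6806
2: (51 − 42)²/42 = 81/42 = 1.9286
3: (25 − 24)²/24 = 1/24 = 0.0417
4: (27 − 15)²/15 = 144/15 = 9.6000
5: (5 − 9)²/9 = 16/9 = 1.7778
6: (9 − 6)²/6 = 9/6 = 1.5000
7+: (1 − 9)²/9 = 64/9 = 7.1111
Sum = 23.672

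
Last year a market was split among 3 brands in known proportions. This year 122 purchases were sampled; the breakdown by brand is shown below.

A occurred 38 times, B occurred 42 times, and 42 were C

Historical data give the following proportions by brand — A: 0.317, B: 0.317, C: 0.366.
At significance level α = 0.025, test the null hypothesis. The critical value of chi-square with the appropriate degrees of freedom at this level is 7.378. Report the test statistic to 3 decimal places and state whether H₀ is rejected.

Expected counts E_i = n·p_i: 122×0.317 = 38.674, 122×0.317 = 38.674, 122×0.366 = 44.652.
cat         O        E   (O−E)²/E
A          38   38.674     0.0117
B          42   38.674     0.2860
C          42   44.652     0.1575
Sum = 0.455
df = 2. Since 0.455 < 7.378, we do not reject H₀.

0.455; do not reject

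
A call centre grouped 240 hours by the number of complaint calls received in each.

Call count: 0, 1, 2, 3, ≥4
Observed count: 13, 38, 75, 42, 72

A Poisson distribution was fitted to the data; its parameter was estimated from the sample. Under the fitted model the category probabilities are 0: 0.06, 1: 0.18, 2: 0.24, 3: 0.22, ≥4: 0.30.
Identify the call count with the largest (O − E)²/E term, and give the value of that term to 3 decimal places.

Expected counts E_i = n·p_i: 240×0.06 = 14.4, 240×0.18 = 43.2, 240×0.24 = 57.6, 240×0.22 = 52.8, 240×0.30 = 72.
0: (13 − 14.4)²/14.4 = 1.96/14.4 = 0.1361
1: (38 − 43.2)²/43.2 = 27.04/43.2 = 0.6259
2: (75 − 57.6)²/57.6 = 302.76/57.6 = 5.2563
3: (42 − 52.8)²/52.8 = 116.64/52.8 = 2.2091
≥4: (72 − 72)²/72 = 0/72 = 0.0000
The largest term is for 2: 5.256.

2, 5.256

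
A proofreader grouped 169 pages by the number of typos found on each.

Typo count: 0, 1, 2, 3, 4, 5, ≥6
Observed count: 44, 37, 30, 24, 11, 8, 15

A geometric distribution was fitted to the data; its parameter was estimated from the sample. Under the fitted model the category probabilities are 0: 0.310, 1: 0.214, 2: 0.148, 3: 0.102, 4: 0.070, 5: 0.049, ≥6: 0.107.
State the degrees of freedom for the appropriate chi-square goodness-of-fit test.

5

There are k = 7 categories and 1 parameter estimated from the data, so df = 7 − 1 − 1 = 5.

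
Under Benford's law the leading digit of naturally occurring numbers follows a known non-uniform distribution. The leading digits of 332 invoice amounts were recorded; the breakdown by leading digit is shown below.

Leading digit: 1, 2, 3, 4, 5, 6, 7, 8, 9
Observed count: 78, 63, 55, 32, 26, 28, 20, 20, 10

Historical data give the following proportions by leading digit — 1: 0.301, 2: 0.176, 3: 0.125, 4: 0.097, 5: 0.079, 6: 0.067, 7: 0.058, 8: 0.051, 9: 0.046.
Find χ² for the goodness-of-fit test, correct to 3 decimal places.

Expected counts E_i = n·p_i: 332×0.301 = 99.932, 332×0.176 = 58.432, 332×0.125 = 41.5, 332×0.097 = 32.204, 332×0.079 = 26.228, 332×0.067 = 22.244, 332×0.058 = 19.256, 332×0.051 = 16.932, 332×0.046 = 15.272.
1: (78 − 99.932)²/99.932 = 481.012624/99.932 = 4.8134
2: (63 − 58.432)²/58.432 = 20.866624/58.432 = 0.3571
3: (55 − 41.5)²/41.5 = 182.25/41.5 = 4.3916
4: (32 − 32.204)²/32.204 = 0.041616/32.204 = 0.0013
5: (26 − 26.228)²/26.228 = 0.051984/26.228 = 0.0020
6: (28 − 22.244)²/22.244 = 33.131536/22.244 = 1.4895
7: (20 − 19.256)²/19.256 = 0.553536/19.256 = 0.0287
8: (20 − 16.932)²/16.932 = 9.412624/16.932 = 0.5559
9: (10 − 15.272)²/15.272 = 27.793984/15.272 = 1.8199
Sum = 13.459

13.459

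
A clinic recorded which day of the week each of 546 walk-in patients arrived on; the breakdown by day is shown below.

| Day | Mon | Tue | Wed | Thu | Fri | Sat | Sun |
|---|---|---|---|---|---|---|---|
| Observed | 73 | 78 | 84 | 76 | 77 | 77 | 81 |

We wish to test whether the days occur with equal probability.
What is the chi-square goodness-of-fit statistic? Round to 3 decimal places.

Under H₀ each category has probability 1/7, so each expected count is 546/7 = 78.
cat         O        E   (O−E)²/E
Mon        73       78     0.3205
Tue        78       78     0.0000
Wed        84       78     0.4615
Thu        76       78     0.0513
Fri        77       78     0.0128
Sat        77       78     0.0128
Sun        81       78     0.1154
Sum = 0.974

0.974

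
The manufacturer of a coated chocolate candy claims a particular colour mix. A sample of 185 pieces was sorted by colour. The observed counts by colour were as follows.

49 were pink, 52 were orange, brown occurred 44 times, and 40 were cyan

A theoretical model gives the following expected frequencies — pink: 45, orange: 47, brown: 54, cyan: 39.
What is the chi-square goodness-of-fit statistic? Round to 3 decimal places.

cat         O        E   (O−E)²/E
pink       49       45     0.3556
orange     52       47     0.5319
brown      44       54     1.8519
cyan       40       39     0.0256
Sum = 2.765

2.765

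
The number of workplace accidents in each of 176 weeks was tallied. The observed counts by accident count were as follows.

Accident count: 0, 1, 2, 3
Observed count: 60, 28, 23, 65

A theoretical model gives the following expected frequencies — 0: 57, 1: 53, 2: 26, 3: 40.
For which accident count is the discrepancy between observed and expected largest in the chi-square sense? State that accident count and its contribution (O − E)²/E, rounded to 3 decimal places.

χ² = (60−57)²/57 + (28−53)²/53 + (23−26)²/26 + (65−40)²/40
   = 0.1579 + 11.7925 + 0.3462 + 15.6250
The largest term is for 3: 15.625.

3, 15.625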